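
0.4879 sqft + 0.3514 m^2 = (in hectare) 3.967e-05. Check: 1 sqft = 0.09290304 m^2, so 0.4879 sqft = 0.4879 * 0.09290304 = 0.045327393 m^2. 0.3514 m^2 is already in m^2. Sum: 0.045327393 + 0.3514 = 0.39672739 m^2. 1 hectare = 10000 m^2, so 0.39672739 m^2 = 0.39672739 / 10000 = 3.9672739e-05 hectare ≈ 3.967e-05 hectare (4 s.f.).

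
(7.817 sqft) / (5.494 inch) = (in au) 3.479e-11. Check: 1 sqft = 0.09290304 m^2, so 7.817 sqft = 7.817 * 0.09290304 = 0.72622306 m^2. 1 inch = 0.0254 m, so 5.494 inch = 5.494 * 0.0254 = 0.1395476 m. Combine: 0.72622306 m^2 / 0.1395476 m = 5.2041244 m. 1 au = 1.4959787e+11 m, so 5.2041244 m = 5.2041244 / 1.4959787e+11 = 3.4787423e-11 au ≈ 3.479e-11 au (4 s.f.).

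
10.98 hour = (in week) 1 hour = 3600 s, so 10.98 hour = 10.98 * 3600 = 39528 s. 1 week = 604800 s, so 39528 s = 39528 / 604800 = 0.065357143 week ≈ 0.06536 week (4 s.f.). Final answer: 0.06536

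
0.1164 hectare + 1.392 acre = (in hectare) 0.6797. Check: 1 hectare = 10000 m^2, so 0.1164 hectare = 0.1164 * 10000 = 1164 m^2. 1 acre = 4046.8564 m^2, so 1.392 acre = 1.392 * 4046.8564 = 5633.2241 m^2. Sum: 1164 + 5633.2241 = 6797.2241 m^2. 1 hectare = 10000 m^2, so 6797.2241 m^2 = 6797.2241 / 10000 = 0.67972241 hectare ≈ 0.6797 hectare (4 s.f.).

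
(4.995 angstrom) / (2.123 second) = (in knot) 4.573e-10. Check: 1 angstrom = 1e-10 m, so 4.995 angstrom = 4.995 * 1e-10 = 4.995e-10 m. 2.123 second = 2.123 s. Combine: 4.995e-10 m / 2.123 s = 2.3528026e-10 m/s. 1 knot = 0.51444444 m/s, so 2.3528026e-10 m/s = 2.3528026e-10 / 0.51444444 = 4.5734824e-10 knot ≈ 4.573e-10 knot (4 s.f.).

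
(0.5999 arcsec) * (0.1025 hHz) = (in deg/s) 1 arcsec = 4.8481368e-06 rad, so 0.5999 arcsec = 0.5999 * 4.8481368e-06 = 2.9083973e-06 rad. 1 hHz = 100 Hz, so 0.1025 hHz = 0.1025 * 100 = 10.25 Hz. Combine: 2.9083973e-06 rad * 10.25 Hz = 2.9811072e-05 rad/s. 1 deg/s = 0.017453293 rad/s, so 2.9811072e-05 rad/s = 2.9811072e-05 / 0.017453293 = 0.0017080486 deg/s ≈ 0.001708 deg/s (4 s.f.). Final answer: 0.001708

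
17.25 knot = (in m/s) 8.874. Check: 1 knot = 0.51444444 m/s, so 17.25 knot = 17.25 * 0.51444444 = 8.8741667 m/s. Result: 8.8741667 m/s ≈ 8.874 m/s (4 s.f.).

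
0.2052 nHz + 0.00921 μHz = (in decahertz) 1 nHz = 1e-09 Hz, so 0.2052 nHz = 0.2052 * 1e-09 = 2.052e-10 Hz. 1 μHz = 1e-06 Hz, so 0.00921 μHz = 0.00921 * 1e-06 = 9.21e-09 Hz. Sum: 2.052e-10 + 9.21e-09 = 9.4152e-09 Hz. 1 decahertz = 10 Hz, so 9.4152e-09 Hz = 9.4152e-09 / 10 = 9.4152e-10 decahertz ≈ 9.415e-10 decahertz (4 s.f.). Final answer: 9.415e-10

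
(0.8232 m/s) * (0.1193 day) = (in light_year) 0.8232 m/s is already in m/s. 1 day = 86400 s, so 0.1193 day = 0.1193 * 86400 = 10307.52 s. Combine: 0.8232 m/s * 10307.52 s = 8485.1505 m. 1 light_year = 9.4607305e+15 m, so 8485.1505 m = 8485.1505 / 9.4607305e+15 = 8.9688111e-13 light_year ≈ 8.969e-13 light_year (4 s.f.). Final answer: 8.969e-13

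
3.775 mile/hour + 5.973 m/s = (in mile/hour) 1 mile/hour = 0.44704 m/s, so 3.775 mile/hour = 3.775 * 0.44704 = 1.687576 m/s. 5.973 m/s is already in m/s. Sum: 1.687576 + 5.973 = 7.660576 m/s. 1 mile/hour = 0.44704 m/s, so 7.660576 m/s = 7.660576 / 0.44704 = 17.13622 mile/hour ≈ 17.14 mile/hour (4 s.f.). Final answer: 17.14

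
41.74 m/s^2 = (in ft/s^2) 1 ft/s^2 = 0.3048 m/s^2, so 41.74 m/s^2 = 41.74 / 0.3048 = 136.94226 ft/s^2 ≈ 136.9 ft/s^2 (4 s.f.). Final answer: 136.9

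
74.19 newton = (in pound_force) 16.68. Check: 74.19 newton = 74.19 N. 1 pound_force = 4.4482216 N, so 74.19 N = 74.19 / 4.4482216 = 16.678575 pound_force ≈ 16.68 pound_force (4 s.f.).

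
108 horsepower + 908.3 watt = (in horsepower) 1 horsepower = 745.69987 W, so 108 horsepower = 108 * 745.69987 = 80535.586 W. 908.3 watt = 908.3 W. Sum: 80535.586 + 908.3 = 81443.886 W. 1 horsepower = 745.69987 W, so 81443.886 W = 81443.886 / 745.69987 = 109.21805 horsepower ≈ 109.2 horsepower (4 s.f.). Final answer: 109.2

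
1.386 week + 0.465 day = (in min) 1 week = 604800 s, so 1.386 week = 1.386 * 604800 = 838252.8 s. 1 day = 86400 s, so 0.465 day = 0.465 * 86400 = 40176 s. Sum: 838252.8 + 40176 = 878428.8 s. 1 min = 60 s, so 878428.8 s = 878428.8 / 60 = 14640.48 min ≈ 1.464e+04 min (4 s.f.). Final answer: 1.464e+04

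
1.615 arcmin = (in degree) 0.02692. Check: 1 arcmin = 0.00029088821 rad, so 1.615 arcmin = 1.615 * 0.00029088821 = 0.00046978446 rad. 1 degree = 0.017453293 rad, so 0.00046978446 rad = 0.00046978446 / 0.017453293 = 0.026916667 degree ≈ 0.02692 degree (4 s.f.).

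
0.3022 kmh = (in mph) 1 kmh = 0.27777778 m/s, so 0.3022 kmh = 0.3022 * 0.27777778 = 0.083944444 m/s. 1 mph = 0.44704 m/s, so 0.083944444 m/s = 0.083944444 / 0.44704 = 0.18777837 mph ≈ 0.1878 mph (4 s.f.). Final answer: 0.1878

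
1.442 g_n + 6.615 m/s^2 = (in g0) 2.117. Check: 1 g_n = 9.80665 m/s^2, so 1.442 g_n = 1.442 * 9.80665 = 14.141189 m/s^2. 6.615 m/s^2 is already in m/s^2. Sum: 14.141189 + 6.615 = 20.756189 m/s^2. 1 g0 = 9.80665 m/s^2, so 20.756189 m/s^2 = 20.756189 / 9.80665 = 2.1165423 g0 ≈ 2.117 g0 (4 s.f.).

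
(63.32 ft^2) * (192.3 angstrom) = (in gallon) 1 ft^2 = 0.09290304 m^2, so 63.32 ft^2 = 63.32 * 0.09290304 = 5.8826205 m^2. 1 angstrom = 1e-10 m, so 192.3 angstrom = 192.3 * 1e-10 = 1.923e-08 m. Combine: 5.8826205 m^2 * 1.923e-08 m = 1.1312279e-07 m^3. 1 gallon = 0.0037854118 m^3, so 1.1312279e-07 m^3 = 1.1312279e-07 / 0.0037854118 = 2.988388e-05 gallon ≈ 2.988e-05 gallon (4 s.f.). Final answer: 2.988e-05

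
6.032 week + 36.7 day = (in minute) 1 week = 604800 s, so 6.032 week = 6.032 * 604800 = 3648153.6 s. 1 day = 86400 s, so 36.7 day = 36.7 * 86400 = 3170880 s. Sum: 3648153.6 + 3170880 = 6819033.6 s. 1 minute = 60 s, so 6819033.6 s = 6819033.6 / 60 = 113650.56 minute ≈ 1.137e+05 minute (4 s.f.). Final answer: 1.137e+05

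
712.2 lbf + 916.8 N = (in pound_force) 1 lbf = 4.4482216 N, so 712.2 lbf = 712.2 * 4.4482216 = 3168.0234 N. 916.8 N is already in N. Sum: 3168.0234 + 916.8 = 4084.8234 N. 1 pound_force = 4.4482216 N, so 4084.8234 N = 4084.8234 / 4.4482216 = 918.30484 pound_force ≈ 918.3 pound_force (4 s.f.). Final answer: 918.3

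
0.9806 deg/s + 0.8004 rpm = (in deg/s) 5.783. Check: 1 deg/s = 0.017453293 rad/s, so 0.9806 deg/s = 0.9806 * 0.017453293 = 0.017114699 rad/s. 1 rpm = 0.10471976 rad/s, so 0.8004 rpm = 0.8004 * 0.10471976 = 0.083817692 rad/s. Sum: 0.017114699 + 0.083817692 = 0.10093239 rad/s. 1 deg/s = 0.017453293 rad/s, so 0.10093239 rad/s = 0.10093239 / 0.017453293 = 5.783 deg/s.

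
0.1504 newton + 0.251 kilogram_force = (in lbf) 0.1504 newton = 0.1504 N. 1 kilogram_force = 9.80665 N, so 0.251 kilogram_force = 0.251 * 9.80665 = 2.4614691 N. Sum: 0.1504 + 2.4614691 = 2.6118691 N. 1 lbf = 4.4482216 N, so 2.6118691 N = 2.6118691 / 4.4482216 = 0.58717154 lbf ≈ 0.5872 lbf (4 s.f.). Final answer: 0.5872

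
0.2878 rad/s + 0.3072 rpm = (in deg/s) 18.33. Check: 0.2878 rad/s is already in rad/s. 1 rpm = 0.10471976 rad/s, so 0.3072 rpm = 0.3072 * 0.10471976 = 0.032169909 rad/s. Sum: 0.2878 + 0.032169909 = 0.31996991 rad/s. 1 deg/s = 0.017453293 rad/s, so 0.31996991 rad/s = 0.31996991 / 0.017453293 = 18.332925 deg/s ≈ 18.33 deg/s (4 s.f.).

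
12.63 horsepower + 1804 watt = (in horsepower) 1 horsepower = 745.69987 W, so 12.63 horsepower = 12.63 * 745.69987 = 9418.1894 W. 1804 watt = 1804 W. Sum: 9418.1894 + 1804 = 11222.189 W. 1 horsepower = 745.69987 W, so 11222.189 W = 11222.189 / 745.69987 = 15.049204 horsepower ≈ 15.05 horsepower (4 s.f.). Final answer: 15.05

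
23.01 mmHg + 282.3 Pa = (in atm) 0.03306. Check: 1 mmHg = 133.32237 Pa, so 23.01 mmHg = 23.01 * 133.32237 = 3067.7477 Pa. 282.3 Pa is already in Pa. Sum: 3067.7477 + 282.3 = 3350.0477 Pa. 1 atm = 101325 Pa, so 3350.0477 Pa = 3350.0477 / 101325 = 0.0330624 atm ≈ 0.03306 atm (4 s.f.).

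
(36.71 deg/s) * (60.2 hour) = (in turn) 1 deg/s = 0.017453293 rad/s, so 36.71 deg/s = 36.71 * 0.017453293 = 0.64071037 rad/s. 1 hour = 3600 s, so 60.2 hour = 60.2 * 3600 = 216720 s. Combine: 0.64071037 rad/s * 216720 s = 138854.75 rad. 1 turn = 6.2831853 rad, so 138854.75 rad = 138854.75 / 6.2831853 = 22099.42 turn ≈ 2.21e+04 turn (4 s.f.). Final answer: 2.21e+04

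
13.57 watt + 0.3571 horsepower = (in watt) 13.57 watt = 13.57 W. 1 horsepower = 745.69987 W, so 0.3571 horsepower = 0.3571 * 745.69987 = 266.28942 W. Sum: 13.57 + 266.28942 = 279.85942 W. 279.85942 W = 279.85942 watt ≈ 279.9 watt (4 s.f.). Final answer: 279.9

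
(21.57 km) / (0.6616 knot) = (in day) 1 km = 1000 m, so 21.57 km = 21.57 * 1000 = 21570 m. 1 knot = 0.51444444 m/s, so 0.6616 knot = 0.6616 * 0.51444444 = 0.34035644 m/s. Combine: 21570 m / 0.34035644 m/s = 63374.737 s. 1 day = 86400 s, so 63374.737 s = 63374.737 / 86400 = 0.7335039 day ≈ 0.7335 day (4 s.f.). Final answer: 0.7335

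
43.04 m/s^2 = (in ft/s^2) 141.2. Check: 1 ft/s^2 = 0.3048 m/s^2, so 43.04 m/s^2 = 43.04 / 0.3048 = 141.20735 ft/s^2 ≈ 141.2 ft/s^2 (4 s.f.).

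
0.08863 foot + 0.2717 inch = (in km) 3.392e-05. Check: 1 foot = 0.3048 m, so 0.08863 foot = 0.08863 * 0.3048 = 0.027014424 m. 1 inch = 0.0254 m, so 0.2717 inch = 0.2717 * 0.0254 = 0.00690118 m. Sum: 0.027014424 + 0.00690118 = 0.033915604 m. 1 km = 1000 m, so 0.033915604 m = 0.033915604 / 1000 = 3.3915604e-05 km ≈ 3.392e-05 km (4 s.f.).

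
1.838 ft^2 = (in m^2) 1 ft^2 = 0.09290304 m^2, so 1.838 ft^2 = 1.838 * 0.09290304 = 0.17075579 m^2. Result: 0.17075579 m^2 ≈ 0.1708 m^2 (4 s.f.). Final answer: 0.1708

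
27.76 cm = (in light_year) 1 cm = 0.01 m, so 27.76 cm = 27.76 * 0.01 = 0.2776 m. 1 light_year = 9.4607305e+15 m, so 0.2776 m = 0.2776 / 9.4607305e+15 = 2.9342343e-17 light_year ≈ 2.934e-17 light_year (4 s.f.). Final answer: 2.934e-17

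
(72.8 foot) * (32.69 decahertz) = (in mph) 1 foot = 0.3048 m, so 72.8 foot = 72.8 * 0.3048 = 22.18944 m. 1 decahertz = 10 Hz, so 32.69 decahertz = 32.69 * 10 = 326.9 Hz. Combine: 22.18944 m * 326.9 Hz = 7253.7279 m/s. 1 mph = 0.44704 m/s, so 7253.7279 m/s = 7253.7279 / 0.44704 = 16226.127 mph ≈ 1.623e+04 mph (4 s.f.). Final answer: 1.623e+04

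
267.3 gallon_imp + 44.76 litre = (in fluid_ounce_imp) 1 gallon_imp = 0.00454609 m^3, so 267.3 gallon_imp = 267.3 * 0.00454609 = 1.2151699 m^3. 1 litre = 0.001 m^3, so 44.76 litre = 44.76 * 0.001 = 0.04476 m^3. Sum: 1.2151699 + 0.04476 = 1.2599299 m^3. 1 fluid_ounce_imp = 2.8413063e-05 m^3, so 1.2599299 m^3 = 1.2599299 / 2.8413063e-05 = 44343.332 fluid_ounce_imp ≈ 4.434e+04 fluid_ounce_imp (4 s.f.). Final answer: 4.434e+04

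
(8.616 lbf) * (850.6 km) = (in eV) 1 lbf = 4.4482216 N, so 8.616 lbf = 8.616 * 4.4482216 = 38.325877 N. 1 km = 1000 m, so 850.6 km = 850.6 * 1000 = 850600 m. Combine: 38.325877 N * 850600 m = 32599991 J. 1 eV = 1.6021766e-19 J, so 32599991 J = 32599991 / 1.6021766e-19 = 2.0347314e+26 eV ≈ 2.035e+26 eV (4 s.f.). Final answer: 2.035e+26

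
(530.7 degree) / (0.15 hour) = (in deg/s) 0.9828. Check: 1 degree = 0.017453293 rad, so 530.7 degree = 530.7 * 0.017453293 = 9.2624623 rad. 1 hour = 3600 s, so 0.15 hour = 0.15 * 3600 = 540 s. Combine: 9.2624623 rad / 540 s = 0.017152708 rad/s. 1 deg/s = 0.017453293 rad/s, so 0.017152708 rad/s = 0.017152708 / 0.017453293 = 0.98277778 deg/s ≈ 0.9828 deg/s (4 s.f.).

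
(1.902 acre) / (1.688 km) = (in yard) 1 acre = 4046.8564 m^2, so 1.902 acre = 1.902 * 4046.8564 = 7697.1209 m^2. 1 km = 1000 m, so 1.688 km = 1.688 * 1000 = 1688 m. Combine: 7697.1209 m^2 / 1688 m = 4.5599058 m. 1 yard = 0.9144 m, so 4.5599058 m = 4.5599058 / 0.9144 = 4.9867736 yard ≈ 4.987 yard (4 s.f.). Final answer: 4.987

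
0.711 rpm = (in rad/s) 1 rpm = 0.10471976 rad/s, so 0.711 rpm = 0.711 * 0.10471976 = 0.074455746 rad/s. Result: 0.074455746 rad/s ≈ 0.07446 rad/s (4 s.f.). Final answer: 0.07446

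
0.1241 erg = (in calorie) 2.966e-09. Check: 1 erg = 1e-07 J, so 0.1241 erg = 0.1241 * 1e-07 = 1.241e-08 J. 1 calorie = 4.184 J, so 1.241e-08 J = 1.241e-08 / 4.184 = 2.9660612e-09 calorie ≈ 2.966e-09 calorie (4 s.f.).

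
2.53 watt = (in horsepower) 0.003393. Check: 2.53 watt = 2.53 W. 1 horsepower = 745.69987 W, so 2.53 W = 2.53 / 745.69987 = 0.0033927859 horsepower ≈ 0.003393 horsepower (4 s.f.).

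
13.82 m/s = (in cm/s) 1382. Check: 1 cm/s = 0.01 m/s, so 13.82 m/s = 13.82 / 0.01 = 1382 cm/s.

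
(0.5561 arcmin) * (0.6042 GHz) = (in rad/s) 9.774e+04. Check: 1 arcmin = 0.00029088821 rad, so 0.5561 arcmin = 0.5561 * 0.00029088821 = 0.00016176293 rad. 1 GHz = 1e+09 Hz, so 0.6042 GHz = 0.6042 * 1e+09 = 6.042e+08 Hz. Combine: 0.00016176293 rad * 6.042e+08 Hz = 97737.164 rad/s. Result: 97737.164 rad/s ≈ 9.774e+04 rad/s (4 s.f.).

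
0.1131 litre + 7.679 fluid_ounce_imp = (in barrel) 1 litre = 0.001 m^3, so 0.1131 litre = 0.1131 * 0.001 = 0.0001131 m^3. 1 fluid_ounce_imp = 2.8413063e-05 m^3, so 7.679 fluid_ounce_imp = 7.679 * 2.8413063e-05 = 0.00021818391 m^3. Sum: 0.0001131 + 0.00021818391 = 0.00033128391 m^3. 1 barrel = 0.15898729 m^3, so 0.00033128391 m^3 = 0.00033128391 / 0.15898729 = 0.0020837131 barrel ≈ 0.002084 barrel (4 s.f.). Final answer: 0.002084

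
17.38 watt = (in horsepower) 0.02331. Check: 17.38 watt = 17.38 W. 1 horsepower = 745.69987 W, so 17.38 W = 17.38 / 745.69987 = 0.023306964 horsepower ≈ 0.02331 horsepower (4 s.f.).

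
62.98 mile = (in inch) 1 mile = 1609.344 m, so 62.98 mile = 62.98 * 1609.344 = 101356.49 m. 1 inch = 0.0254 m, so 101356.49 m = 101356.49 / 0.0254 = 3990412.8 inch ≈ 3.99e+06 inch (4 s.f.). Final answer: 3.99e+06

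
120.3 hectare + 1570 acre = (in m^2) 7.557e+06. Check: 1 hectare = 10000 m^2, so 120.3 hectare = 120.3 * 10000 = 1203000 m^2. 1 acre = 4046.8564 m^2, so 1570 acre = 1570 * 4046.8564 = 6353564.6 m^2. Sum: 1203000 + 6353564.6 = 7556564.6 m^2. Result: 7556564.6 m^2 ≈ 7.557e+06 m^2 (4 s.f.).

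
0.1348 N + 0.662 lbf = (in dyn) 0.1348 N is already in N. 1 lbf = 4.4482216 N, so 0.662 lbf = 0.662 * 4.4482216 = 2.9447227 N. Sum: 0.1348 + 2.9447227 = 3.0795227 N. 1 dyn = 1e-05 N, so 3.0795227 N = 3.0795227 / 1e-05 = 307952.27 dyn ≈ 3.08e+05 dyn (4 s.f.). Final answer: 3.08e+05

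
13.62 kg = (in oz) 480.4. Check: 1 oz = 0.028349523 kg, so 13.62 kg = 13.62 / 0.028349523 = 480.43136 oz ≈ 480.4 oz (4 s.f.).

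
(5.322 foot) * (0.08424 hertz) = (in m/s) 0.1366. Check: 1 foot = 0.3048 m, so 5.322 foot = 5.322 * 0.3048 = 1.6221456 m. 0.08424 hertz = 0.08424 Hz. Combine: 1.6221456 m * 0.08424 Hz = 0.13664955 m/s. Result: 0.13664955 m/s ≈ 0.1366 m/s (4 s.f.).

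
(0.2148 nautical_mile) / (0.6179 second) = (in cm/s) 1 nautical_mile = 1852 m, so 0.2148 nautical_mile = 0.2148 * 1852 = 397.8096 m. 0.6179 second = 0.6179 s. Combine: 397.8096 m / 0.6179 s = 643.80903 m/s. 1 cm/s = 0.01 m/s, so 643.80903 m/s = 643.80903 / 0.01 = 64380.903 cm/s ≈ 6.438e+04 cm/s (4 s.f.). Final answer: 6.438e+04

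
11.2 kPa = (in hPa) 112. Check: 1 kPa = 1000 Pa, so 11.2 kPa = 11.2 * 1000 = 11200 Pa. 1 hPa = 100 Pa, so 11200 Pa = 11200 / 100 = 112 hPa.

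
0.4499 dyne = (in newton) 1 dyne = 1e-05 N, so 0.4499 dyne = 0.4499 * 1e-05 = 4.499e-06 N. 4.499e-06 N = 4.499e-06 newton. Final answer: 4.499e-06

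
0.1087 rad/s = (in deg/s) 1 deg/s = 0.017453293 rad/s, so 0.1087 rad/s = 0.1087 / 0.017453293 = 6.2280512 deg/s ≈ 6.228 deg/s (4 s.f.). Final answer: 6.228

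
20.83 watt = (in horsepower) 20.83 watt = 20.83 W. 1 horsepower = 745.69987 W, so 20.83 W = 20.83 / 745.69987 = 0.02793349 horsepower ≈ 0.02793 horsepower (4 s.f.). Final answer: 0.02793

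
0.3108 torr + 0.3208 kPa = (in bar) 1 torr = 133.32237 Pa, so 0.3108 torr = 0.3108 * 133.32237 = 41.436592 Pa. 1 kPa = 1000 Pa, so 0.3208 kPa = 0.3208 * 1000 = 320.8 Pa. Sum: 41.436592 + 320.8 = 362.23659 Pa. 1 bar = 100000 Pa, so 362.23659 Pa = 362.23659 / 100000 = 0.0036223659 bar ≈ 0.003622 bar (4 s.f.). Final answer: 0.003622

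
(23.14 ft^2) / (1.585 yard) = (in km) 1 ft^2 = 0.09290304 m^2, so 23.14 ft^2 = 23.14 * 0.09290304 = 2.1497763 m^2. 1 yard = 0.9144 m, so 1.585 yard = 1.585 * 0.9144 = 1.449324 m. Combine: 2.1497763 m^2 / 1.449324 m = 1.4832959 m. 1 km = 1000 m, so 1.4832959 m = 1.4832959 / 1000 = 0.0014832959 km ≈ 0.001483 km (4 s.f.). Final answer: 0.001483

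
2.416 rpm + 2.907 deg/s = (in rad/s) 0.3037. Check: 1 rpm = 0.10471976 rad/s, so 2.416 rpm = 2.416 * 0.10471976 = 0.25300293 rad/s. 1 deg/s = 0.017453293 rad/s, so 2.907 deg/s = 2.907 * 0.017453293 = 0.050736721 rad/s. Sum: 0.25300293 + 0.050736721 = 0.30373965 rad/s. Result: 0.30373965 rad/s ≈ 0.3037 rad/s (4 s.f.).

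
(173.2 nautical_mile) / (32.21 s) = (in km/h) 1 nautical_mile = 1852 m, so 173.2 nautical_mile = 173.2 * 1852 = 320766.4 m. 32.21 s is already in s. Combine: 320766.4 m / 32.21 s = 9958.5967 m/s. 1 km/h = 0.27777778 m/s, so 9958.5967 m/s = 9958.5967 / 0.27777778 = 35850.948 km/h ≈ 3.585e+04 km/h (4 s.f.). Final answer: 3.585e+04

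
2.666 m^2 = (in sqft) 1 sqft = 0.09290304 m^2, so 2.666 m^2 = 2.666 / 0.09290304 = 28.696585 sqft ≈ 28.7 sqft (4 s.f.). Final answer: 28.7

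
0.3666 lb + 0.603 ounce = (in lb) 0.4043. Check: 1 lb = 0.45359237 kg, so 0.3666 lb = 0.3666 * 0.45359237 = 0.16628696 kg. 1 ounce = 0.028349523 kg, so 0.603 ounce = 0.603 * 0.028349523 = 0.017094762 kg. Sum: 0.16628696 + 0.017094762 = 0.18338173 kg. 1 lb = 0.45359237 kg, so 0.18338173 kg = 0.18338173 / 0.45359237 = 0.4042875 lb ≈ 0.4043 lb (4 s.f.).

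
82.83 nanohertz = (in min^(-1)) 1 nanohertz = 1e-09 Hz, so 82.83 nanohertz = 82.83 * 1e-09 = 8.283e-08 Hz. 1 min^(-1) = 0.016666667 Hz, so 8.283e-08 Hz = 8.283e-08 / 0.016666667 = 4.9698e-06 min^(-1) ≈ 4.97e-06 min^(-1) (4 s.f.). Final answer: 4.97e-06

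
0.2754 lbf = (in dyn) 1 lbf = 4.4482216 N, so 0.2754 lbf = 0.2754 * 4.4482216 = 1.2250402 N. 1 dyn = 1e-05 N, so 1.2250402 N = 1.2250402 / 1e-05 = 122504.02 dyn ≈ 1.225e+05 dyn (4 s.f.). Final answer: 1.225e+05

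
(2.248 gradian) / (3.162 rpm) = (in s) 0.1066. Check: 1 gradian = 0.015707963 rad, so 2.248 gradian = 2.248 * 0.015707963 = 0.035311501 rad. 1 rpm = 0.10471976 rad/s, so 3.162 rpm = 3.162 * 0.10471976 = 0.33112387 rad/s. Combine: 0.035311501 rad / 0.33112387 rad/s = 0.10664137 s. Result: 0.10664137 s ≈ 0.1066 s (4 s.f.).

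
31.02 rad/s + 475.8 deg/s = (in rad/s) 31.02 rad/s is already in rad/s. 1 deg/s = 0.017453293 rad/s, so 475.8 deg/s = 475.8 * 0.017453293 = 8.3042766 rad/s. Sum: 31.02 + 8.3042766 = 39.324277 rad/s. Result: 39.324277 rad/s ≈ 39.32 rad/s (4 s.f.). Final answer: 39.32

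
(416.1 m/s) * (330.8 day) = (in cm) 1.189e+12. Check: 416.1 m/s is already in m/s. 1 day = 86400 s, so 330.8 day = 330.8 * 86400 = 28581120 s. Combine: 416.1 m/s * 28581120 s = 1.1892604e+10 m. 1 cm = 0.01 m, so 1.1892604e+10 m = 1.1892604e+10 / 0.01 = 1.1892604e+12 cm ≈ 1.189e+12 cm (4 s.f.).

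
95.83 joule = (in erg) 95.83 joule = 95.83 J. 1 erg = 1e-07 J, so 95.83 J = 95.83 / 1e-07 = 9.583e+08 erg. Final answer: 9.583e+08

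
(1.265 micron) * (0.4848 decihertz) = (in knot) 1 micron = 1e-06 m, so 1.265 micron = 1.265 * 1e-06 = 1.265e-06 m. 1 decihertz = 0.1 Hz, so 0.4848 decihertz = 0.4848 * 0.1 = 0.04848 Hz. Combine: 1.265e-06 m * 0.04848 Hz = 6.13272e-08 m/s. 1 knot = 0.51444444 m/s, so 6.13272e-08 m/s = 6.13272e-08 / 0.51444444 = 1.1921054e-07 knot ≈ 1.192e-07 knot (4 s.f.). Final answer: 1.192e-07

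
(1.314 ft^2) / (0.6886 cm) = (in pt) 5.025e+04. Check: 1 ft^2 = 0.09290304 m^2, so 1.314 ft^2 = 1.314 * 0.09290304 = 0.12207459 m^2. 1 cm = 0.01 m, so 0.6886 cm = 0.6886 * 0.01 = 0.006886 m. Combine: 0.12207459 m^2 / 0.006886 m = 17.72794 m. 1 pt = 0.00035277778 m, so 17.72794 m = 17.72794 / 0.00035277778 = 50252.428 pt ≈ 5.025e+04 pt (4 s.f.).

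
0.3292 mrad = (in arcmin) 1.132. Check: 1 mrad = 0.001 rad, so 0.3292 mrad = 0.3292 * 0.001 = 0.0003292 rad. 1 arcmin = 0.00029088821 rad, so 0.0003292 rad = 0.0003292 / 0.00029088821 = 1.1317062 arcmin ≈ 1.132 arcmin (4 s.f.).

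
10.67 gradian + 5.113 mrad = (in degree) 1 gradian = 0.015707963 rad, so 10.67 gradian = 10.67 * 0.015707963 = 0.16760397 rad. 1 mrad = 0.001 rad, so 5.113 mrad = 5.113 * 0.001 = 0.005113 rad. Sum: 0.16760397 + 0.005113 = 0.17271697 rad. 1 degree = 0.017453293 rad, so 0.17271697 rad = 0.17271697 / 0.017453293 = 9.8959533 degree ≈ 9.896 degree (4 s.f.). Final answer: 9.896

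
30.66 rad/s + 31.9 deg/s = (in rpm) 298.1. Check: 30.66 rad/s is already in rad/s. 1 deg/s = 0.017453293 rad/s, so 31.9 deg/s = 31.9 * 0.017453293 = 0.55676003 rad/s. Sum: 30.66 + 0.55676003 = 31.21676 rad/s. 1 rpm = 0.10471976 rad/s, so 31.21676 rad/s = 31.21676 / 0.10471976 = 298.0981 rpm ≈ 298.1 rpm (4 s.f.).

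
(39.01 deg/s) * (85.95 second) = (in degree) 1 deg/s = 0.017453293 rad/s, so 39.01 deg/s = 39.01 * 0.017453293 = 0.68085294 rad/s. 85.95 second = 85.95 s. Combine: 0.68085294 rad/s * 85.95 s = 58.51931 rad. 1 degree = 0.017453293 rad, so 58.51931 rad = 58.51931 / 0.017453293 = 3352.9095 degree ≈ 3353 degree (4 s.f.). Final answer: 3353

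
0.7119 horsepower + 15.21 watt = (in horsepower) 1 horsepower = 745.69987 W, so 0.7119 horsepower = 0.7119 * 745.69987 = 530.86374 W. 15.21 watt = 15.21 W. Sum: 530.86374 + 15.21 = 546.07374 W. 1 horsepower = 745.69987 W, so 546.07374 W = 546.07374 / 745.69987 = 0.73229695 horsepower ≈ 0.7323 horsepower (4 s.f.). Final answer: 0.7323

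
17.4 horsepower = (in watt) 1.298e+04. Check: 1 horsepower = 745.69987 W, so 17.4 horsepower = 17.4 * 745.69987 = 12975.178 W. 12975.178 W = 12975.178 watt ≈ 1.298e+04 watt (4 s.f.).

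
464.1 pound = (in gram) 1 pound = 0.45359237 kg, so 464.1 pound = 464.1 * 0.45359237 = 210.51222 kg. 1 gram = 0.001 kg, so 210.51222 kg = 210.51222 / 0.001 = 210512.22 gram ≈ 2.105e+05 gram (4 s.f.). Final answer: 2.105e+05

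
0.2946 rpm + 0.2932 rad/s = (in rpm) 1 rpm = 0.10471976 rad/s, so 0.2946 rpm = 0.2946 * 0.10471976 = 0.03085044 rad/s. 0.2932 rad/s is already in rad/s. Sum: 0.03085044 + 0.2932 = 0.32405044 rad/s. 1 rpm = 0.10471976 rad/s, so 0.32405044 rad/s = 0.32405044 / 0.10471976 = 3.0944538 rpm ≈ 3.094 rpm (4 s.f.). Final answer: 3.094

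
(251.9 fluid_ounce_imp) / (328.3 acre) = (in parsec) 1.746e-25. Check: 1 fluid_ounce_imp = 2.8413063e-05 m^3, so 251.9 fluid_ounce_imp = 251.9 * 2.8413063e-05 = 0.0071572504 m^3. 1 acre = 4046.8564 m^2, so 328.3 acre = 328.3 * 4046.8564 = 1328583 m^2. Combine: 0.0071572504 m^3 / 1328583 m^2 = 5.387131e-09 m. 1 parsec = 3.0856776e+16 m, so 5.387131e-09 m = 5.387131e-09 / 3.0856776e+16 = 1.7458503e-25 parsec ≈ 1.746e-25 parsec (4 s.f.).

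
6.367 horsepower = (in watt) 4748. Check: 1 horsepower = 745.69987 W, so 6.367 horsepower = 6.367 * 745.69987 = 4747.8711 W. 4747.8711 W = 4747.8711 watt ≈ 4748 watt (4 s.f.).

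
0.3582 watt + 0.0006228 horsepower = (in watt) 0.3582 watt = 0.3582 W. 1 horsepower = 745.69987 W, so 0.0006228 horsepower = 0.0006228 * 745.69987 = 0.46442188 W. Sum: 0.3582 + 0.46442188 = 0.82262188 W. 0.82262188 W = 0.82262188 watt ≈ 0.8226 watt (4 s.f.). Final answer: 0.8226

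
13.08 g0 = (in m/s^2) 1 g0 = 9.80665 m/s^2, so 13.08 g0 = 13.08 * 9.80665 = 128.27098 m/s^2. Result: 128.27098 m/s^2 ≈ 128.3 m/s^2 (4 s.f.). Final answer: 128.3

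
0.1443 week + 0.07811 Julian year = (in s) 2.552e+06. Check: 1 week = 604800 s, so 0.1443 week = 0.1443 * 604800 = 87272.64 s. 1 Julian year = 31557600 s, so 0.07811 Julian year = 0.07811 * 31557600 = 2464964.1 s. Sum: 87272.64 + 2464964.1 = 2552236.8 s. Result: 2552236.8 s ≈ 2.552e+06 s (4 s.f.).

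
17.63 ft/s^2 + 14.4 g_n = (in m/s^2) 146.6. Check: 1 ft/s^2 = 0.3048 m/s^2, so 17.63 ft/s^2 = 17.63 * 0.3048 = 5.373624 m/s^2. 1 g_n = 9.80665 m/s^2, so 14.4 g_n = 14.4 * 9.80665 = 141.21576 m/s^2. Sum: 5.373624 + 141.21576 = 146.58938 m/s^2. Result: 146.58938 m/s^2 ≈ 146.6 m/s^2 (4 s.f.).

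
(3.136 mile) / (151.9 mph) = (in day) 0.0008602. Check: 1 mile = 1609.344 m, so 3.136 mile = 3.136 * 1609.344 = 5046.9028 m. 1 mph = 0.44704 m/s, so 151.9 mph = 151.9 * 0.44704 = 67.905376 m/s. Combine: 5046.9028 m / 67.905376 m/s = 74.322581 s. 1 day = 86400 s, so 74.322581 s = 74.322581 / 86400 = 0.00086021505 day ≈ 0.0008602 day (4 s.f.).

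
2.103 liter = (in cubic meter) 0.002103. Check: 1 liter = 0.001 m^3, so 2.103 liter = 2.103 * 0.001 = 0.002103 m^3. 0.002103 m^3 = 0.002103 cubic meter.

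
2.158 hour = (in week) 1 hour = 3600 s, so 2.158 hour = 2.158 * 3600 = 7768.8 s. 1 week = 604800 s, so 7768.8 s = 7768.8 / 604800 = 0.012845238 week ≈ 0.01285 week (4 s.f.). Final answer: 0.01285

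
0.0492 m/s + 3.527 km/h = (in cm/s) 0.0492 m/s is already in m/s. 1 km/h = 0.27777778 m/s, so 3.527 km/h = 3.527 * 0.27777778 = 0.97972222 m/s. Sum: 0.0492 + 0.97972222 = 1.0289222 m/s. 1 cm/s = 0.01 m/s, so 1.0289222 m/s = 1.0289222 / 0.01 = 102.89222 cm/s ≈ 102.9 cm/s (4 s.f.). Final answer: 102.9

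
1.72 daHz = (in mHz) 1.72e+04. Check: 1 daHz = 10 Hz, so 1.72 daHz = 1.72 * 10 = 17.2 Hz. 1 mHz = 0.001 Hz, so 17.2 Hz = 17.2 / 0.001 = 17200 mHz ≈ 1.72e+04 mHz (4 s.f.).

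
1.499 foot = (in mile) 0.0002839. Check: 1 foot = 0.3048 m, so 1.499 foot = 1.499 * 0.3048 = 0.4568952 m. 1 mile = 1609.344 m, so 0.4568952 m = 0.4568952 / 1609.344 = 0.00028390152 mile ≈ 0.0002839 mile (4 s.f.).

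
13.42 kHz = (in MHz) 0.01342. Check: 1 kHz = 1000 Hz, so 13.42 kHz = 13.42 * 1000 = 13420 Hz. 1 MHz = 1000000 Hz, so 13420 Hz = 13420 / 1000000 = 0.01342 MHz.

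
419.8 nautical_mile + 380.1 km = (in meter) 1.158e+06. Check: 1 nautical_mile = 1852 m, so 419.8 nautical_mile = 419.8 * 1852 = 777469.6 m. 1 km = 1000 m, so 380.1 km = 380.1 * 1000 = 380100 m. Sum: 777469.6 + 380100 = 1157569.6 m. 1157569.6 m = 1157569.6 meter ≈ 1.158e+06 meter (4 s.f.).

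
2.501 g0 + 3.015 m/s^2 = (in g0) 1 g0 = 9.80665 m/s^2, so 2.501 g0 = 2.501 * 9.80665 = 24.526432 m/s^2. 3.015 m/s^2 is already in m/s^2. Sum: 24.526432 + 3.015 = 27.541432 m/s^2. 1 g0 = 9.80665 m/s^2, so 27.541432 m/s^2 = 27.541432 / 9.80665 = 2.8084444 g0 ≈ 2.808 g0 (4 s.f.). Final answer: 2.808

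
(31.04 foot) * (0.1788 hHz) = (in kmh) 1 foot = 0.3048 m, so 31.04 foot = 31.04 * 0.3048 = 9.460992 m. 1 hHz = 100 Hz, so 0.1788 hHz = 0.1788 * 100 = 17.88 Hz. Combine: 9.460992 m * 17.88 Hz = 169.16254 m/s. 1 kmh = 0.27777778 m/s, so 169.16254 m/s = 169.16254 / 0.27777778 = 608.98513 kmh ≈ 609 kmh (4 s.f.). Final answer: 609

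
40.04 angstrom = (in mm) 4.004e-06. Check: 1 angstrom = 1e-10 m, so 40.04 angstrom = 40.04 * 1e-10 = 4.004e-09 m. 1 mm = 0.001 m, so 4.004e-09 m = 4.004e-09 / 0.001 = 4.004e-06 mm.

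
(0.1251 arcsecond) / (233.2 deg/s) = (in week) 2.464e-13. Check: 1 arcsecond = 4.8481368e-06 rad, so 0.1251 arcsecond = 0.1251 * 4.8481368e-06 = 6.0650192e-07 rad. 1 deg/s = 0.017453293 rad/s, so 233.2 deg/s = 233.2 * 0.017453293 = 4.0701078 rad/s. Combine: 6.0650192e-07 rad / 4.0701078 rad/s = 1.4901372e-07 s. 1 week = 604800 s, so 1.4901372e-07 s = 1.4901372e-07 / 604800 = 2.4638512e-13 week ≈ 2.464e-13 week (4 s.f.).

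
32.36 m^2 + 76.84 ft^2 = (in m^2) 39.5. Check: 32.36 m^2 is already in m^2. 1 ft^2 = 0.09290304 m^2, so 76.84 ft^2 = 76.84 * 0.09290304 = 7.1386696 m^2. Sum: 32.36 + 7.1386696 = 39.49867 m^2. Result: 39.49867 m^2 ≈ 39.5 m^2 (4 s.f.).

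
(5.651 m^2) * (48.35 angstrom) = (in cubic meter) 2.732e-08. Check: 5.651 m^2 is already in m^2. 1 angstrom = 1e-10 m, so 48.35 angstrom = 48.35 * 1e-10 = 4.835e-09 m. Combine: 5.651 m^2 * 4.835e-09 m = 2.7322585e-08 m^3. 2.7322585e-08 m^3 = 2.7322585e-08 cubic meter ≈ 2.732e-08 cubic meter (4 s.f.).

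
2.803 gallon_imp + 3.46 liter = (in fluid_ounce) 1 gallon_imp = 0.00454609 m^3, so 2.803 gallon_imp = 2.803 * 0.00454609 = 0.01274269 m^3. 1 liter = 0.001 m^3, so 3.46 liter = 3.46 * 0.001 = 0.00346 m^3. Sum: 0.01274269 + 0.00346 = 0.01620269 m^3. 1 fluid_ounce = 2.957353e-05 m^3, so 0.01620269 m^3 = 0.01620269 / 2.957353e-05 = 547.87814 fluid_ounce ≈ 547.9 fluid_ounce (4 s.f.). Final answer: 547.9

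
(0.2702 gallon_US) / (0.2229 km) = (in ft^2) 1 gallon_US = 0.0037854118 m^3, so 0.2702 gallon_US = 0.2702 * 0.0037854118 = 0.0010228183 m^3. 1 km = 1000 m, so 0.2229 km = 0.2229 * 1000 = 222.9 m. Combine: 0.0010228183 m^3 / 222.9 m = 4.5886867e-06 m^2. 1 ft^2 = 0.09290304 m^2, so 4.5886867e-06 m^2 = 4.5886867e-06 / 0.09290304 = 4.9392213e-05 ft^2 ≈ 4.939e-05 ft^2 (4 s.f.). Final answer: 4.939e-05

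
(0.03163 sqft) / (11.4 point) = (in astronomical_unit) 1 sqft = 0.09290304 m^2, so 0.03163 sqft = 0.03163 * 0.09290304 = 0.0029385232 m^2. 1 point = 0.00035277778 m, so 11.4 point = 11.4 * 0.00035277778 = 0.0040216667 m. Combine: 0.0029385232 m^2 / 0.0040216667 m = 0.73067298 m. 1 astronomical_unit = 1.4959787e+11 m, so 0.73067298 m = 0.73067298 / 1.4959787e+11 = 4.8842472e-12 astronomical_unit ≈ 4.884e-12 astronomical_unit (4 s.f.). Final answer: 4.884e-12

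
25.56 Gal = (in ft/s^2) 0.8386. Check: 1 Gal = 0.01 m/s^2, so 25.56 Gal = 25.56 * 0.01 = 0.2556 m/s^2. 1 ft/s^2 = 0.3048 m/s^2, so 0.2556 m/s^2 = 0.2556 / 0.3048 = 0.83858268 ft/s^2 ≈ 0.8386 ft/s^2 (4 s.f.).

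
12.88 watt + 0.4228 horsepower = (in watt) 328.2. Check: 12.88 watt = 12.88 W. 1 horsepower = 745.69987 W, so 0.4228 horsepower = 0.4228 * 745.69987 = 315.28191 W. Sum: 12.88 + 315.28191 = 328.16191 W. 328.16191 W = 328.16191 watt ≈ 328.2 watt (4 s.f.).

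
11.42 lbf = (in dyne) 5.08e+06. Check: 1 lbf = 4.4482216 N, so 11.42 lbf = 11.42 * 4.4482216 = 50.798691 N. 1 dyne = 1e-05 N, so 50.798691 N = 50.798691 / 1e-05 = 5079869.1 dyne ≈ 5.08e+06 dyne (4 s.f.).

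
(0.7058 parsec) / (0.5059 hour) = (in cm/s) 1.196e+15. Check: 1 parsec = 3.0856776e+16 m, so 0.7058 parsec = 0.7058 * 3.0856776e+16 = 2.1778712e+16 m. 1 hour = 3600 s, so 0.5059 hour = 0.5059 * 3600 = 1821.24 s. Combine: 2.1778712e+16 m / 1821.24 s = 1.1958178e+13 m/s. 1 cm/s = 0.01 m/s, so 1.1958178e+13 m/s = 1.1958178e+13 / 0.01 = 1.1958178e+15 cm/s ≈ 1.196e+15 cm/s (4 s.f.).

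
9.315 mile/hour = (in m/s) 4.164. Check: 1 mile/hour = 0.44704 m/s, so 9.315 mile/hour = 9.315 * 0.44704 = 4.1641776 m/s. Result: 4.1641776 m/s ≈ 4.164 m/s (4 s.f.).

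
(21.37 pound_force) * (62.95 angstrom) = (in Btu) 5.672e-10. Check: 1 pound_force = 4.4482216 N, so 21.37 pound_force = 21.37 * 4.4482216 = 95.058496 N. 1 angstrom = 1e-10 m, so 62.95 angstrom = 62.95 * 1e-10 = 6.295e-09 m. Combine: 95.058496 N * 6.295e-09 m = 5.9839323e-07 J. 1 Btu = 1055.0559 J, so 5.9839323e-07 J = 5.9839323e-07 / 1055.0559 = 5.6716735e-10 Btu ≈ 5.672e-10 Btu (4 s.f.).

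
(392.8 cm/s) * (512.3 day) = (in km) 1.739e+05. Check: 1 cm/s = 0.01 m/s, so 392.8 cm/s = 392.8 * 0.01 = 3.928 m/s. 1 day = 86400 s, so 512.3 day = 512.3 * 86400 = 44262720 s. Combine: 3.928 m/s * 44262720 s = 1.7386396e+08 m. 1 km = 1000 m, so 1.7386396e+08 m = 1.7386396e+08 / 1000 = 173863.96 km ≈ 1.739e+05 km (4 s.f.).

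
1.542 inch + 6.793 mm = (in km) 1 inch = 0.0254 m, so 1.542 inch = 1.542 * 0.0254 = 0.0391668 m. 1 mm = 0.001 m, so 6.793 mm = 6.793 * 0.001 = 0.006793 m. Sum: 0.0391668 + 0.006793 = 0.0459598 m. 1 km = 1000 m, so 0.0459598 m = 0.0459598 / 1000 = 4.59598e-05 km ≈ 4.596e-05 km (4 s.f.). Final answer: 4.596e-05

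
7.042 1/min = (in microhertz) 1.174e+05. Check: 1 1/min = 0.016666667 Hz, so 7.042 1/min = 7.042 * 0.016666667 = 0.11736667 Hz. 1 microhertz = 1e-06 Hz, so 0.11736667 Hz = 0.11736667 / 1e-06 = 117366.67 microhertz ≈ 1.174e+05 microhertz (4 s.f.).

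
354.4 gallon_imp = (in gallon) 1 gallon_imp = 0.00454609 m^3, so 354.4 gallon_imp = 354.4 * 0.00454609 = 1.6111343 m^3. 1 gallon = 0.0037854118 m^3, so 1.6111343 m^3 = 1.6111343 / 0.0037854118 = 425.61665 gallon ≈ 425.6 gallon (4 s.f.). Final answer: 425.6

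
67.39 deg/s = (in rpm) 11.23. Check: 1 deg/s = 0.017453293 rad/s, so 67.39 deg/s = 67.39 * 0.017453293 = 1.1761774 rad/s. 1 rpm = 0.10471976 rad/s, so 1.1761774 rad/s = 1.1761774 / 0.10471976 = 11.231667 rpm ≈ 11.23 rpm (4 s.f.).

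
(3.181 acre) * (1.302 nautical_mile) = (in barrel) 1 acre = 4046.8564 m^2, so 3.181 acre = 3.181 * 4046.8564 = 12873.05 m^2. 1 nautical_mile = 1852 m, so 1.302 nautical_mile = 1.302 * 1852 = 2411.304 m. Combine: 12873.05 m^2 * 2411.304 m = 31040838 m^3. 1 barrel = 0.15898729 m^3, so 31040838 m^3 = 31040838 / 0.15898729 = 1.9524099e+08 barrel ≈ 1.952e+08 barrel (4 s.f.). Final answer: 1.952e+08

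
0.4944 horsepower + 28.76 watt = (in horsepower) 1 horsepower = 745.69987 W, so 0.4944 horsepower = 0.4944 * 745.69987 = 368.67402 W. 28.76 watt = 28.76 W. Sum: 368.67402 + 28.76 = 397.43402 W. 1 horsepower = 745.69987 W, so 397.43402 W = 397.43402 / 745.69987 = 0.5329678 horsepower ≈ 0.533 horsepower (4 s.f.). Final answer: 0.533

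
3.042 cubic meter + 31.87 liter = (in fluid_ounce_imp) 1.082e+05. Check: 3.042 cubic meter = 3.042 m^3. 1 liter = 0.001 m^3, so 31.87 liter = 31.87 * 0.001 = 0.03187 m^3. Sum: 3.042 + 0.03187 = 3.07387 m^3. 1 fluid_ounce_imp = 2.8413063e-05 m^3, so 3.07387 m^3 = 3.07387 / 2.8413063e-05 = 108185.1 fluid_ounce_imp ≈ 1.082e+05 fluid_ounce_imp (4 s.f.).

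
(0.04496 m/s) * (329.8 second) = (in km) 0.01483. Check: 0.04496 m/s is already in m/s. 329.8 second = 329.8 s. Combine: 0.04496 m/s * 329.8 s = 14.827808 m. 1 km = 1000 m, so 14.827808 m = 14.827808 / 1000 = 0.014827808 km ≈ 0.01483 km (4 s.f.).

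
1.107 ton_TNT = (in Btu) 1 ton_TNT = 4.184e+09 J, so 1.107 ton_TNT = 1.107 * 4.184e+09 = 4.631688e+09 J. 1 Btu = 1055.0559 J, so 4.631688e+09 J = 4.631688e+09 / 1055.0559 = 4389993.2 Btu ≈ 4.39e+06 Btu (4 s.f.). Final answer: 4.39e+06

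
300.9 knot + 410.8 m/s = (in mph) 1265. Check: 1 knot = 0.51444444 m/s, so 300.9 knot = 300.9 * 0.51444444 = 154.79633 m/s. 410.8 m/s is already in m/s. Sum: 154.79633 + 410.8 = 565.59633 m/s. 1 mph = 0.44704 m/s, so 565.59633 m/s = 565.59633 / 0.44704 = 1265.203 mph ≈ 1265 mph (4 s.f.).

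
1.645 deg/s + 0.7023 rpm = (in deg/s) 1 deg/s = 0.017453293 rad/s, so 1.645 deg/s = 1.645 * 0.017453293 = 0.028710666 rad/s. 1 rpm = 0.10471976 rad/s, so 0.7023 rpm = 0.7023 * 0.10471976 = 0.073544684 rad/s. Sum: 0.028710666 + 0.073544684 = 0.10225535 rad/s. 1 deg/s = 0.017453293 rad/s, so 0.10225535 rad/s = 0.10225535 / 0.017453293 = 5.8588 deg/s ≈ 5.859 deg/s (4 s.f.). Final answer: 5.859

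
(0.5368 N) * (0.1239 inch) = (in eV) 1.054e+16. Check: 0.5368 N is already in N. 1 inch = 0.0254 m, so 0.1239 inch = 0.1239 * 0.0254 = 0.00314706 m. Combine: 0.5368 N * 0.00314706 m = 0.0016893418 J. 1 eV = 1.6021766e-19 J, so 0.0016893418 J = 0.0016893418 / 1.6021766e-19 = 1.0544042e+16 eV ≈ 1.054e+16 eV (4 s.f.).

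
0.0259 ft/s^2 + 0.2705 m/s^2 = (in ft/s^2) 0.9134. Check: 1 ft/s^2 = 0.3048 m/s^2, so 0.0259 ft/s^2 = 0.0259 * 0.3048 = 0.00789432 m/s^2. 0.2705 m/s^2 is already in m/s^2. Sum: 0.00789432 + 0.2705 = 0.27839432 m/s^2. 1 ft/s^2 = 0.3048 m/s^2, so 0.27839432 m/s^2 = 0.27839432 / 0.3048 = 0.91336719 ft/s^2 ≈ 0.9134 ft/s^2 (4 s.f.).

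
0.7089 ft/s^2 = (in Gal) 21.61. Check: 1 ft/s^2 = 0.3048 m/s^2, so 0.7089 ft/s^2 = 0.7089 * 0.3048 = 0.21607272 m/s^2. 1 Gal = 0.01 m/s^2, so 0.21607272 m/s^2 = 0.21607272 / 0.01 = 21.607272 Gal ≈ 21.61 Gal (4 s.f.).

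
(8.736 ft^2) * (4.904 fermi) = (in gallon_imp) 8.755e-13. Check: 1 ft^2 = 0.09290304 m^2, so 8.736 ft^2 = 8.736 * 0.09290304 = 0.81160096 m^2. 1 fermi = 1e-15 m, so 4.904 fermi = 4.904 * 1e-15 = 4.904e-15 m. Combine: 0.81160096 m^2 * 4.904e-15 m = 3.9800911e-15 m^3. 1 gallon_imp = 0.00454609 m^3, so 3.9800911e-15 m^3 = 3.9800911e-15 / 0.00454609 = 8.7549765e-13 gallon_imp ≈ 8.755e-13 gallon_imp (4 s.f.).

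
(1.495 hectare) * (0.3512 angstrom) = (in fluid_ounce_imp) 0.01848. Check: 1 hectare = 10000 m^2, so 1.495 hectare = 1.495 * 10000 = 14950 m^2. 1 angstrom = 1e-10 m, so 0.3512 angstrom = 0.3512 * 1e-10 = 3.512e-11 m. Combine: 14950 m^2 * 3.512e-11 m = 5.25044e-07 m^3. 1 fluid_ounce_imp = 2.8413063e-05 m^3, so 5.25044e-07 m^3 = 5.25044e-07 / 2.8413063e-05 = 0.018478965 fluid_ounce_imp ≈ 0.01848 fluid_ounce_imp (4 s.f.).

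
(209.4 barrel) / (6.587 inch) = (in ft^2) 1 barrel = 0.15898729 m^3, so 209.4 barrel = 209.4 * 0.15898729 = 33.29194 m^3. 1 inch = 0.0254 m, so 6.587 inch = 6.587 * 0.0254 = 0.1673098 m. Combine: 33.29194 m^3 / 0.1673098 m = 198.9838 m^2. 1 ft^2 = 0.09290304 m^2, so 198.9838 m^2 = 198.9838 / 0.09290304 = 2141.8438 ft^2 ≈ 2142 ft^2 (4 s.f.). Final answer: 2142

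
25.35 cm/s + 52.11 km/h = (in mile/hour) 1 cm/s = 0.01 m/s, so 25.35 cm/s = 25.35 * 0.01 = 0.2535 m/s. 1 km/h = 0.27777778 m/s, so 52.11 km/h = 52.11 * 0.27777778 = 14.475 m/s. Sum: 0.2535 + 14.475 = 14.7285 m/s. 1 mile/hour = 0.44704 m/s, so 14.7285 m/s = 14.7285 / 0.44704 = 32.946716 mile/hour ≈ 32.95 mile/hour (4 s.f.). Final answer: 32.95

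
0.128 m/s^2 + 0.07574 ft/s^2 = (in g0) 0.128 m/s^2 is already in m/s^2. 1 ft/s^2 = 0.3048 m/s^2, so 0.07574 ft/s^2 = 0.07574 * 0.3048 = 0.023085552 m/s^2. Sum: 0.128 + 0.023085552 = 0.15108555 m/s^2. 1 g0 = 9.80665 m/s^2, so 0.15108555 m/s^2 = 0.15108555 / 9.80665 = 0.015406439 g0 ≈ 0.01541 g0 (4 s.f.). Final answer: 0.01541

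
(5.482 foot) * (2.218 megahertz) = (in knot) 1 foot = 0.3048 m, so 5.482 foot = 5.482 * 0.3048 = 1.6709136 m. 1 megahertz = 1000000 Hz, so 2.218 megahertz = 2.218 * 1000000 = 2218000 Hz. Combine: 1.6709136 m * 2218000 Hz = 3706086.4 m/s. 1 knot = 0.51444444 m/s, so 3706086.4 m/s = 3706086.4 / 0.51444444 = 7204055.6 knot ≈ 7.204e+06 knot (4 s.f.). Final answer: 7.204e+06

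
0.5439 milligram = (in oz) 1 milligram = 1e-06 kg, so 0.5439 milligram = 0.5439 * 1e-06 = 5.439e-07 kg. 1 oz = 0.028349523 kg, so 5.439e-07 kg = 5.439e-07 / 0.028349523 = 1.9185508e-05 oz ≈ 1.919e-05 oz (4 s.f.). Final answer: 1.919e-05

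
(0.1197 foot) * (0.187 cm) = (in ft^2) 0.0007344. Check: 1 foot = 0.3048 m, so 0.1197 foot = 0.1197 * 0.3048 = 0.03648456 m. 1 cm = 0.01 m, so 0.187 cm = 0.187 * 0.01 = 0.00187 m. Combine: 0.03648456 m * 0.00187 m = 6.8226127e-05 m^2. 1 ft^2 = 0.09290304 m^2, so 6.8226127e-05 m^2 = 6.8226127e-05 / 0.09290304 = 0.00073437992 ft^2 ≈ 0.0007344 ft^2 (4 s.f.).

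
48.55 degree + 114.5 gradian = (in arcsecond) 1 degree = 0.017453293 rad, so 48.55 degree = 48.55 * 0.017453293 = 0.84735735 rad. 1 gradian = 0.015707963 rad, so 114.5 gradian = 114.5 * 0.015707963 = 1.7985618 rad. Sum: 0.84735735 + 1.7985618 = 2.6459191 rad. 1 arcsecond = 4.8481368e-06 rad, so 2.6459191 rad = 2.6459191 / 4.8481368e-06 = 545760 arcsecond ≈ 5.458e+05 arcsecond (4 s.f.). Final answer: 5.458e+05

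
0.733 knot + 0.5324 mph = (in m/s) 0.6151. Check: 1 knot = 0.51444444 m/s, so 0.733 knot = 0.733 * 0.51444444 = 0.37708778 m/s. 1 mph = 0.44704 m/s, so 0.5324 mph = 0.5324 * 0.44704 = 0.2380041 m/s. Sum: 0.37708778 + 0.2380041 = 0.61509187 m/s. Result: 0.61509187 m/s ≈ 0.6151 m/s (4 s.f.).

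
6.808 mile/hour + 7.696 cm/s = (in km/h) 1 mile/hour = 0.44704 m/s, so 6.808 mile/hour = 6.808 * 0.44704 = 3.0434483 m/s. 1 cm/s = 0.01 m/s, so 7.696 cm/s = 7.696 * 0.01 = 0.07696 m/s. Sum: 3.0434483 + 0.07696 = 3.1204083 m/s. 1 km/h = 0.27777778 m/s, so 3.1204083 m/s = 3.1204083 / 0.27777778 = 11.23347 km/h ≈ 11.23 km/h (4 s.f.). Final answer: 11.23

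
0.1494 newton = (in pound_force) 0.03359. Check: 0.1494 newton = 0.1494 N. 1 pound_force = 4.4482216 N, so 0.1494 N = 0.1494 / 4.4482216 = 0.033586456 pound_force ≈ 0.03359 pound_force (4 s.f.).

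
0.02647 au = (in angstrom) 1 au = 1.4959787e+11 m, so 0.02647 au = 0.02647 * 1.4959787e+11 = 3.9598556e+09 m. 1 angstrom = 1e-10 m, so 3.9598556e+09 m = 3.9598556e+09 / 1e-10 = 3.9598556e+19 angstrom ≈ 3.96e+19 angstrom (4 s.f.). Final answer: 3.96e+19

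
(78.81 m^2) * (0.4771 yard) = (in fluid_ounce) 1.163e+06. Check: 78.81 m^2 is already in m^2. 1 yard = 0.9144 m, so 0.4771 yard = 0.4771 * 0.9144 = 0.43626024 m. Combine: 78.81 m^2 * 0.43626024 m = 34.38167 m^3. 1 fluid_ounce = 2.957353e-05 m^3, so 34.38167 m^3 = 34.38167 / 2.957353e-05 = 1162582.6 fluid_ounce ≈ 1.163e+06 fluid_ounce (4 s.f.).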